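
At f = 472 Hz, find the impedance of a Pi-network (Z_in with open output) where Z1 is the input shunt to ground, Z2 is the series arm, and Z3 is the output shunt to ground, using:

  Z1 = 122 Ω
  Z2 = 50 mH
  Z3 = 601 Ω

Step 1 — Angular frequency: ω = 2π·f = 2π·472 = 2966 rad/s.
Step 2 — Component impedances:
  Z1: Z = R = 122 Ω
  Z2: Z = jωL = j·2966·0.05 = 0 + j148.3 Ω
  Z3: Z = R = 601 Ω
Step 3 — With open output, the series arm Z2 and the output shunt Z3 appear in series to ground: Z2 + Z3 = 601 + j148.3 Ω.
Step 4 — Parallel with input shunt Z1: Z_in = Z1 || (Z2 + Z3) = 102.2 + j4.052 Ω = 102.3∠2.3° Ω.

Z = 102.2 + j4.052 Ω = 102.3∠2.3° Ω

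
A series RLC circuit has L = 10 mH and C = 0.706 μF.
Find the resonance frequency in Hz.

Step 1 — Resonance condition Im(Z)=0 gives ω₀ = 1/√(LC).
Step 2 — ω₀ = 1/√(0.01·7.06e-07) = 1.19e+04 rad/s.
Step 3 — f₀ = ω₀/(2π) = 1894 Hz.

f₀ = 1894 Hz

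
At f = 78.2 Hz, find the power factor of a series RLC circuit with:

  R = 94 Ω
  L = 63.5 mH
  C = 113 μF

Step 1 — Angular frequency: ω = 2π·f = 2π·78.2 = 491.3 rad/s.
Step 2 — Component impedances:
  R: Z = R = 94 Ω
  L: Z = jωL = j·491.3·0.0635 = 0 + j31.2 Ω
  C: Z = 1/(jωC) = -j/(ω·C) = 0 - j18.01 Ω
Step 3 — Series combination: Z_total = R + L + C = 94 + j13.19 Ω = 94.92∠8.0° Ω.
Step 4 — Power factor: PF = cos(φ) = Re(Z)/|Z| = 94/94.92 = 0.9903.
Step 5 — Type: Im(Z) = 13.19 ⇒ lagging (phase φ = 8.0°).

PF = 0.9903 (lagging, φ = 8.0°)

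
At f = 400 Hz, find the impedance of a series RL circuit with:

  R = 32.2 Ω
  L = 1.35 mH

Step 1 — Angular frequency: ω = 2π·f = 2π·400 = 2513 rad/s.
Step 2 — Component impedances:
  R: Z = R = 32.2 Ω
  L: Z = jωL = j·2513·0.00135 = 0 + j3.393 Ω
Step 3 — Series combination: Z_total = R + L = 32.2 + j3.393 Ω = 32.38∠6.0° Ω.

Z = 32.2 + j3.393 Ω = 32.38∠6.0° Ω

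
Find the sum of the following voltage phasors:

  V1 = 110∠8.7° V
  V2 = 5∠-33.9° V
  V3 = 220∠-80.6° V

Step 1 — Convert each phasor to rectangular form:
  V1 = 110·(cos(8.7°) + j·sin(8.7°)) = 108.7 + j16.64 V
  V2 = 5·(cos(-33.9°) + j·sin(-33.9°)) = 4.15 - j2.789 V
  V3 = 220·(cos(-80.6°) + j·sin(-80.6°)) = 35.93 - j217 V
Step 2 — Sum components: V_total = 148.8 - j203.2 V.
Step 3 — Convert to polar: |V_total| = 251.9 V, ∠V_total = -53.8°.

V_total = 251.9∠-53.8° V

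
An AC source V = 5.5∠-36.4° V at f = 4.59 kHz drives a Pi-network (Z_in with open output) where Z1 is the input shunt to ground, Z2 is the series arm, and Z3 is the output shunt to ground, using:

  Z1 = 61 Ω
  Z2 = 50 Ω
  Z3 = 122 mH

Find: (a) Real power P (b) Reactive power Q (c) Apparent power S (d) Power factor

Step 1 — Angular frequency: ω = 2π·f = 2π·4590 = 2.884e+04 rad/s.
Step 2 — Component impedances:
  Z1: Z = R = 61 Ω
  Z2: Z = R = 50 Ω
  Z3: Z = jωL = j·2.884e+04·0.122 = 0 + j3518 Ω
Step 3 — With open output, the series arm Z2 and the output shunt Z3 appear in series to ground: Z2 + Z3 = 50 + j3518 Ω.
Step 4 — Parallel with input shunt Z1: Z_in = Z1 || (Z2 + Z3) = 60.97 + j1.057 Ω = 60.98∠1.0° Ω.
Step 5 — Source phasor: V = 5.5∠-36.4° V = 4.427 - j3.264 V.
Step 6 — Current: I = V / Z = 0.07166 - j0.05478 A = 0.0902∠-37.4° A.
Step 7 — Complex power: S = V·I* = 0.496 + j0.008596 VA.
Step 8 — Real power: P = Re(S) = 0.496 W.
Step 9 — Reactive power: Q = Im(S) = 0.008596 VAR.
Step 10 — Apparent power: |S| = 0.4961 VA.
Step 11 — Power factor: PF = P/|S| = 0.9998 (lagging).

(a) P = 0.496 W  (b) Q = 0.008596 VAR  (c) S = 0.4961 VA  (d) PF = 0.9998 (lagging)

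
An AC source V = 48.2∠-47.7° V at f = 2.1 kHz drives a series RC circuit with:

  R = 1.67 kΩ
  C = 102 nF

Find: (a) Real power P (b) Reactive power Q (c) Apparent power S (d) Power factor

Step 1 — Angular frequency: ω = 2π·f = 2π·2100 = 1.319e+04 rad/s.
Step 2 — Component impedances:
  R: Z = R = 1670 Ω
  C: Z = 1/(jωC) = -j/(ω·C) = 0 - j743 Ω
Step 3 — Series combination: Z_total = R + C = 1670 - j743 Ω = 1828∠-24.0° Ω.
Step 4 — Source phasor: V = 48.2∠-47.7° V = 32.44 - j35.65 V.
Step 5 — Current: I = V / Z = 0.02414 - j0.01061 A = 0.02637∠-23.7° A.
Step 6 — Complex power: S = V·I* = 1.161 - j0.5167 VA.
Step 7 — Real power: P = Re(S) = 1.161 W.
Step 8 — Reactive power: Q = Im(S) = -0.5167 VAR.
Step 9 — Apparent power: |S| = 1.271 VA.
Step 10 — Power factor: PF = P/|S| = 0.9136 (leading).

(a) P = 1.161 W  (b) Q = -0.5167 VAR  (c) S = 1.271 VA  (d) PF = 0.9136 (leading)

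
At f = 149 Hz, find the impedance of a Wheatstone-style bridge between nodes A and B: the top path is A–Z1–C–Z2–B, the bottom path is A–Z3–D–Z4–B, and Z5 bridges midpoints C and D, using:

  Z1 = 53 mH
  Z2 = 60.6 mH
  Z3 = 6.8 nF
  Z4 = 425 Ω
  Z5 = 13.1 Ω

Step 1 — Angular frequency: ω = 2π·f = 2π·149 = 936.2 rad/s.
Step 2 — Component impedances:
  Z1: Z = jωL = j·936.2·0.053 = 0 + j49.62 Ω
  Z2: Z = jωL = j·936.2·0.0606 = 0 + j56.73 Ω
  Z3: Z = 1/(jωC) = -j/(ω·C) = 0 - j1.571e+05 Ω
  Z4: Z = R = 425 Ω
  Z5: Z = R = 13.1 Ω
Step 3 — Bridge requires nodal analysis (the Z5 bridge couples midpoints C and D, so the two paths cannot be reduced to a simple series/parallel combination). Setting node B to ground and injecting 1 A at node A, the 3-node admittance system at A, C, D solves to V_A = Z_AB = 7.226 + j105.4 Ω = 105.7∠86.1° Ω.

Z = 7.226 + j105.4 Ω = 105.7∠86.1° Ω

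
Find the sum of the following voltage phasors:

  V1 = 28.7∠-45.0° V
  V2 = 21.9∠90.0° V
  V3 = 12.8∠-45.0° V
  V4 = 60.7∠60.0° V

Step 1 — Convert each phasor to rectangular form:
  V1 = 28.7·(cos(-45.0°) + j·sin(-45.0°)) = 20.29 - j20.29 V
  V2 = 21.9·(cos(90.0°) + j·sin(90.0°)) = 0 + j21.9 V
  V3 = 12.8·(cos(-45.0°) + j·sin(-45.0°)) = 9.051 - j9.051 V
  V4 = 60.7·(cos(60.0°) + j·sin(60.0°)) = 30.35 + j52.57 V
Step 2 — Sum components: V_total = 59.69 + j45.12 V.
Step 3 — Convert to polar: |V_total| = 74.83 V, ∠V_total = 37.1°.

V_total = 74.83∠37.1° V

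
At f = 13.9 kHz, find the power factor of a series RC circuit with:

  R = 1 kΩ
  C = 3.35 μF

Step 1 — Angular frequency: ω = 2π·f = 2π·1.39e+04 = 8.734e+04 rad/s.
Step 2 — Component impedances:
  R: Z = R = 1000 Ω
  C: Z = 1/(jωC) = -j/(ω·C) = 0 - j3.418 Ω
Step 3 — Series combination: Z_total = R + C = 1000 - j3.418 Ω = 1000∠-0.2° Ω.
Step 4 — Power factor: PF = cos(φ) = Re(Z)/|Z| = 1000/1000 = 1.
Step 5 — Type: Im(Z) = -3.418 ⇒ leading (phase φ = -0.2°).

PF = 1 (leading, φ = -0.2°)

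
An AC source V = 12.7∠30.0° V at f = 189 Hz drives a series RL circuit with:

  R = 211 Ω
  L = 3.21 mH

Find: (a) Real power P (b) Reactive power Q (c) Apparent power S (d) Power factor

Step 1 — Angular frequency: ω = 2π·f = 2π·189 = 1188 rad/s.
Step 2 — Component impedances:
  R: Z = R = 211 Ω
  L: Z = jωL = j·1188·0.00321 = 0 + j3.812 Ω
Step 3 — Series combination: Z_total = R + L = 211 + j3.812 Ω = 211∠1.0° Ω.
Step 4 — Source phasor: V = 12.7∠30.0° V = 11 + j6.35 V.
Step 5 — Current: I = V / Z = 0.05265 + j0.02914 A = 0.06018∠29.0° A.
Step 6 — Complex power: S = V·I* = 0.7642 + j0.01381 VA.
Step 7 — Real power: P = Re(S) = 0.7642 W.
Step 8 — Reactive power: Q = Im(S) = 0.01381 VAR.
Step 9 — Apparent power: |S| = 0.7643 VA.
Step 10 — Power factor: PF = P/|S| = 0.9998 (lagging).

(a) P = 0.7642 W  (b) Q = 0.01381 VAR  (c) S = 0.7643 VA  (d) PF = 0.9998 (lagging)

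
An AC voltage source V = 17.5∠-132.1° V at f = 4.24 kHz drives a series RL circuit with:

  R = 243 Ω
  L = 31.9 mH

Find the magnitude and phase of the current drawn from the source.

Step 1 — Angular frequency: ω = 2π·f = 2π·4240 = 2.664e+04 rad/s.
Step 2 — Component impedances:
  R: Z = R = 243 Ω
  L: Z = jωL = j·2.664e+04·0.0319 = 0 + j849.8 Ω
Step 3 — Series combination: Z_total = R + L = 243 + j849.8 Ω = 883.9∠74.0° Ω.
Step 4 — Source phasor: V = 17.5∠-132.1° V = -11.73 - j12.98 V.
Step 5 — Ohm's law: I = V / Z_total = (-11.73 - j12.98) / (243 + j849.8) = -0.01777 + j0.008724 A.
Step 6 — Convert to polar: |I| = 0.0198 A, ∠I = 153.9°.

I = 0.0198∠153.9° A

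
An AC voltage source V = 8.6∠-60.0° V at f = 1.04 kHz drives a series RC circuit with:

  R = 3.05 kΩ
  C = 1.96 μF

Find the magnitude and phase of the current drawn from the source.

Step 1 — Angular frequency: ω = 2π·f = 2π·1040 = 6535 rad/s.
Step 2 — Component impedances:
  R: Z = R = 3050 Ω
  C: Z = 1/(jωC) = -j/(ω·C) = 0 - j78.08 Ω
Step 3 — Series combination: Z_total = R + C = 3050 - j78.08 Ω = 3051∠-1.5° Ω.
Step 4 — Source phasor: V = 8.6∠-60.0° V = 4.3 - j7.448 V.
Step 5 — Ohm's law: I = V / Z_total = (4.3 - j7.448) / (3050 - j78.08) = 0.001471 - j0.002404 A.
Step 6 — Convert to polar: |I| = 0.002819 A, ∠I = -58.5°.

I = 0.002819∠-58.5° A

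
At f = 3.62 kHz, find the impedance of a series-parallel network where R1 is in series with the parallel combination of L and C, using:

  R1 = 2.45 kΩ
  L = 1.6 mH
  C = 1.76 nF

Step 1 — Angular frequency: ω = 2π·f = 2π·3620 = 2.275e+04 rad/s.
Step 2 — Component impedances:
  R1: Z = R = 2450 Ω
  L: Z = jωL = j·2.275e+04·0.0016 = 0 + j36.39 Ω
  C: Z = 1/(jωC) = -j/(ω·C) = 0 - j2.498e+04 Ω
Step 3 — Parallel branch: L || C = 1/(1/L + 1/C) = 0 + j36.45 Ω.
Step 4 — Series with R1: Z_total = R1 + (L || C) = 2450 + j36.45 Ω = 2450∠0.9° Ω.

Z = 2450 + j36.45 Ω = 2450∠0.9° Ω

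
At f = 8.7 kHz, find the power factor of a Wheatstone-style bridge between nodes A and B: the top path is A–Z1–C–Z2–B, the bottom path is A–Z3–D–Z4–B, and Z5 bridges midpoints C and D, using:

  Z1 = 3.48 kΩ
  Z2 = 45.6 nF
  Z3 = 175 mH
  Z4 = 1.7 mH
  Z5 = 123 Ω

Step 1 — Angular frequency: ω = 2π·f = 2π·8700 = 5.466e+04 rad/s.
Step 2 — Component impedances:
  Z1: Z = R = 3480 Ω
  Z2: Z = 1/(jωC) = -j/(ω·C) = 0 - j401.2 Ω
  Z3: Z = jωL = j·5.466e+04·0.175 = 0 + j9566 Ω
  Z4: Z = jωL = j·5.466e+04·0.0017 = 0 + j92.93 Ω
  Z5: Z = R = 123 Ω
Step 3 — Bridge requires nodal analysis (the Z5 bridge couples midpoints C and D, so the two paths cannot be reduced to a simple series/parallel combination). Setting node B to ground and injecting 1 A at node A, the 3-node admittance system at A, C, D solves to V_A = Z_AB = 3243 + j1267 Ω = 3482∠21.3° Ω.
Step 4 — Power factor: PF = cos(φ) = Re(Z)/|Z| = 3243.2/3481.8 = 0.9315.
Step 5 — Type: Im(Z) = 1267 ⇒ lagging (phase φ = 21.3°).

PF = 0.9315 (lagging, φ = 21.3°)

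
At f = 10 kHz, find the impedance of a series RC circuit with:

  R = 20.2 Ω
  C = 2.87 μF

Step 1 — Angular frequency: ω = 2π·f = 2π·1e+04 = 6.283e+04 rad/s.
Step 2 — Component impedances:
  R: Z = R = 20.2 Ω
  C: Z = 1/(jωC) = -j/(ω·C) = 0 - j5.545 Ω
Step 3 — Series combination: Z_total = R + C = 20.2 - j5.545 Ω = 20.95∠-15.4° Ω.

Z = 20.2 - j5.545 Ω = 20.95∠-15.4° Ω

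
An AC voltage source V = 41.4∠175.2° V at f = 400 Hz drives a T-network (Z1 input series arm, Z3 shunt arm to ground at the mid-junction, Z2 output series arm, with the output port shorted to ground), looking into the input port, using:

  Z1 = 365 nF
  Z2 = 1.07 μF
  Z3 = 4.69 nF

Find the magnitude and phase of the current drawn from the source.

Step 1 — Angular frequency: ω = 2π·f = 2π·400 = 2513 rad/s.
Step 2 — Component impedances:
  Z1: Z = 1/(jωC) = -j/(ω·C) = 0 - j1090 Ω
  Z2: Z = 1/(jωC) = -j/(ω·C) = 0 - j371.9 Ω
  Z3: Z = 1/(jωC) = -j/(ω·C) = 0 - j8.484e+04 Ω
Step 3 — With the output port shorted to ground, the output series arm Z2 runs from the junction to ground; the shunt arm Z3 also runs from the junction to ground. They appear in parallel: Z3 || Z2 = 0 - j370.2 Ω.
Step 4 — Series with input arm Z1: Z_in = Z1 + (Z3 || Z2) = 0 - j1460 Ω = 1460∠-90.0° Ω.
Step 5 — Source phasor: V = 41.4∠175.2° V = -41.25 + j3.464 V.
Step 6 — Ohm's law: I = V / Z_total = (-41.25 + j3.464) / (0 - j1460) = -0.002372 - j0.02825 A.
Step 7 — Convert to polar: |I| = 0.02835 A, ∠I = -94.8°.

I = 0.02835∠-94.8° A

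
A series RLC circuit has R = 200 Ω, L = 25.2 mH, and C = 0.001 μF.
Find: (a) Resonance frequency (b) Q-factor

Step 1 — Resonance condition Im(Z)=0 gives ω₀ = 1/√(LC).
Step 2 — ω₀ = 1/√(0.0252·1e-09) = 1.992e+05 rad/s.
Step 3 — f₀ = ω₀/(2π) = 3.17e+04 Hz.
Step 4 — Series Q: Q = ω₀L/R = 1.992e+05·0.0252/200 = 25.1.

(a) f₀ = 3.17e+04 Hz  (b) Q = 25.1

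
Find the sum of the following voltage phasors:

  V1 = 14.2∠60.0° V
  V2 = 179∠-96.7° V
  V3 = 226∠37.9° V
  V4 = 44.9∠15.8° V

Step 1 — Convert each phasor to rectangular form:
  V1 = 14.2·(cos(60.0°) + j·sin(60.0°)) = 7.1 + j12.3 V
  V2 = 179·(cos(-96.7°) + j·sin(-96.7°)) = -20.88 - j177.8 V
  V3 = 226·(cos(37.9°) + j·sin(37.9°)) = 178.3 + j138.8 V
  V4 = 44.9·(cos(15.8°) + j·sin(15.8°)) = 43.2 + j12.23 V
Step 2 — Sum components: V_total = 207.8 - j14.43 V.
Step 3 — Convert to polar: |V_total| = 208.3 V, ∠V_total = -4.0°.

V_total = 208.3∠-4.0° V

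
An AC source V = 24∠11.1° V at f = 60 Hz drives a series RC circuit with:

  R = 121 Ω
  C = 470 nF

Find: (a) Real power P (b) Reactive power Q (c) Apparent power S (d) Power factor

Step 1 — Angular frequency: ω = 2π·f = 2π·60 = 377 rad/s.
Step 2 — Component impedances:
  R: Z = R = 121 Ω
  C: Z = 1/(jωC) = -j/(ω·C) = 0 - j5644 Ω
Step 3 — Series combination: Z_total = R + C = 121 - j5644 Ω = 5645∠-88.8° Ω.
Step 4 — Source phasor: V = 24∠11.1° V = 23.55 + j4.621 V.
Step 5 — Current: I = V / Z = -0.0007289 + j0.004189 A = 0.004251∠99.9° A.
Step 6 — Complex power: S = V·I* = 0.002187 - j0.102 VA.
Step 7 — Real power: P = Re(S) = 0.002187 W.
Step 8 — Reactive power: Q = Im(S) = -0.102 VAR.
Step 9 — Apparent power: |S| = 0.102 VA.
Step 10 — Power factor: PF = P/|S| = 0.02143 (leading).

(a) P = 0.002187 W  (b) Q = -0.102 VAR  (c) S = 0.102 VA  (d) PF = 0.02143 (leading)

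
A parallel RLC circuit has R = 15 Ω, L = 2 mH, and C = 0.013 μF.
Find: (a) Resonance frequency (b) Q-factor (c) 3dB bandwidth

Step 1 — Resonance: ω₀ = 1/√(LC) = 1/√(0.002·1.3e-08) = 1.961e+05 rad/s.
Step 2 — f₀ = ω₀/(2π) = 3.121e+04 Hz.
Step 3 — Parallel Q: Q = R/(ω₀L) = 15/(1.961e+05·0.002) = 0.03824.
Step 4 — Bandwidth: Δω = ω₀/Q = 5.128e+06 rad/s; BW = Δω/(2π) = 8.162e+05 Hz.

(a) f₀ = 3.121e+04 Hz  (b) Q = 0.03824  (c) BW = 8.162e+05 Hz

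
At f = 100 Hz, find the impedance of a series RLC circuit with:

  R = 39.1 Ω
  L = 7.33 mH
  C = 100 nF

Step 1 — Angular frequency: ω = 2π·f = 2π·100 = 628.3 rad/s.
Step 2 — Component impedances:
  R: Z = R = 39.1 Ω
  L: Z = jωL = j·628.3·0.00733 = 0 + j4.606 Ω
  C: Z = 1/(jωC) = -j/(ω·C) = 0 - j1.592e+04 Ω
Step 3 — Series combination: Z_total = R + L + C = 39.1 - j1.591e+04 Ω = 1.591e+04∠-89.9° Ω.

Z = 39.1 - j1.591e+04 Ω = 1.591e+04∠-89.9° Ω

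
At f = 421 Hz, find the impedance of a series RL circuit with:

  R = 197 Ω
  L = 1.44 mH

Step 1 — Angular frequency: ω = 2π·f = 2π·421 = 2645 rad/s.
Step 2 — Component impedances:
  R: Z = R = 197 Ω
  L: Z = jωL = j·2645·0.00144 = 0 + j3.809 Ω
Step 3 — Series combination: Z_total = R + L = 197 + j3.809 Ω = 197∠1.1° Ω.

Z = 197 + j3.809 Ω = 197∠1.1° Ω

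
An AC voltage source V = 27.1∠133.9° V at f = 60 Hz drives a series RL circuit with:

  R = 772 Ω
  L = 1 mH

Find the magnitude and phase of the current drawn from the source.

Step 1 — Angular frequency: ω = 2π·f = 2π·60 = 377 rad/s.
Step 2 — Component impedances:
  R: Z = R = 772 Ω
  L: Z = jωL = j·377·0.001 = 0 + j0.377 Ω
Step 3 — Series combination: Z_total = R + L = 772 + j0.377 Ω = 772∠0.0° Ω.
Step 4 — Source phasor: V = 27.1∠133.9° V = -18.79 + j19.53 V.
Step 5 — Ohm's law: I = V / Z_total = (-18.79 + j19.53) / (772 + j0.377) = -0.02433 + j0.02531 A.
Step 6 — Convert to polar: |I| = 0.0351 A, ∠I = 133.9°.

I = 0.0351∠133.9° A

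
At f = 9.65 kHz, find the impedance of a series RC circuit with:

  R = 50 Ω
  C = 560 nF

Step 1 — Angular frequency: ω = 2π·f = 2π·9650 = 6.063e+04 rad/s.
Step 2 — Component impedances:
  R: Z = R = 50 Ω
  C: Z = 1/(jωC) = -j/(ω·C) = 0 - j29.45 Ω
Step 3 — Series combination: Z_total = R + C = 50 - j29.45 Ω = 58.03∠-30.5° Ω.

Z = 50 - j29.45 Ω = 58.03∠-30.5° Ω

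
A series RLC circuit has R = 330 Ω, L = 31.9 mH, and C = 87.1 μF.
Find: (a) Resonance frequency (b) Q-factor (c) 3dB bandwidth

Step 1 — Resonance condition Im(Z)=0 gives ω₀ = 1/√(LC).
Step 2 — ω₀ = 1/√(0.0319·8.71e-05) = 599.9 rad/s.
Step 3 — f₀ = ω₀/(2π) = 95.48 Hz.
Step 4 — Series Q: Q = ω₀L/R = 599.9·0.0319/330 = 0.05799.
Step 5 — 3dB bandwidth: Δω = ω₀/Q = 1.034e+04 rad/s; BW = Δω/(2π) = 1646 Hz.

(a) f₀ = 95.48 Hz  (b) Q = 0.05799  (c) BW = 1646 Hz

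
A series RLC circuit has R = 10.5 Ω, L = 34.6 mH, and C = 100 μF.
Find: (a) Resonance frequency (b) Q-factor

Step 1 — Resonance condition Im(Z)=0 gives ω₀ = 1/√(LC).
Step 2 — ω₀ = 1/√(0.0346·0.0001) = 537.6 rad/s.
Step 3 — f₀ = ω₀/(2π) = 85.56 Hz.
Step 4 — Series Q: Q = ω₀L/R = 537.6·0.0346/10.5 = 1.772.

(a) f₀ = 85.56 Hz  (b) Q = 1.772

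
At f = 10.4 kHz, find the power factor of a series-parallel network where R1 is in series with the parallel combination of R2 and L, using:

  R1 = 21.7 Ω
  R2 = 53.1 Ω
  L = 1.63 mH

Step 1 — Angular frequency: ω = 2π·f = 2π·1.04e+04 = 6.535e+04 rad/s.
Step 2 — Component impedances:
  R1: Z = R = 21.7 Ω
  R2: Z = R = 53.1 Ω
  L: Z = jωL = j·6.535e+04·0.00163 = 0 + j106.5 Ω
Step 3 — Parallel branch: R2 || L = 1/(1/R2 + 1/L) = 42.53 + j21.2 Ω.
Step 4 — Series with R1: Z_total = R1 + (R2 || L) = 64.23 + j21.2 Ω = 67.64∠18.3° Ω.
Step 5 — Power factor: PF = cos(φ) = Re(Z)/|Z| = 64.23/67.64 = 0.9496.
Step 6 — Type: Im(Z) = 21.2 ⇒ lagging (phase φ = 18.3°).

PF = 0.9496 (lagging, φ = 18.3°)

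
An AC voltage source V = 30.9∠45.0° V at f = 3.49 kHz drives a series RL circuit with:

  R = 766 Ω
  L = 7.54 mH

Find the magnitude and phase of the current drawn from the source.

Step 1 — Angular frequency: ω = 2π·f = 2π·3490 = 2.193e+04 rad/s.
Step 2 — Component impedances:
  R: Z = R = 766 Ω
  L: Z = jωL = j·2.193e+04·0.00754 = 0 + j165.3 Ω
Step 3 — Series combination: Z_total = R + L = 766 + j165.3 Ω = 783.6∠12.2° Ω.
Step 4 — Source phasor: V = 30.9∠45.0° V = 21.85 + j21.85 V.
Step 5 — Ohm's law: I = V / Z_total = (21.85 + j21.85) / (766 + j165.3) = 0.03314 + j0.02137 A.
Step 6 — Convert to polar: |I| = 0.03943 A, ∠I = 32.8°.

I = 0.03943∠32.8° A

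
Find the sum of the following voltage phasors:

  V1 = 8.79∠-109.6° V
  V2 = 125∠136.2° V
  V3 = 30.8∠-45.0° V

Step 1 — Convert each phasor to rectangular form:
  V1 = 8.79·(cos(-109.6°) + j·sin(-109.6°)) = -2.949 - j8.281 V
  V2 = 125·(cos(136.2°) + j·sin(136.2°)) = -90.22 + j86.52 V
  V3 = 30.8·(cos(-45.0°) + j·sin(-45.0°)) = 21.78 - j21.78 V
Step 2 — Sum components: V_total = -71.39 + j56.46 V.
Step 3 — Convert to polar: |V_total| = 91.02 V, ∠V_total = 141.7°.

V_total = 91.02∠141.7° V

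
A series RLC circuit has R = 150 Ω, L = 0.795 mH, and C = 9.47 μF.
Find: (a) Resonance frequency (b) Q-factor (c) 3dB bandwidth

Step 1 — Resonance: ω₀ = 1/√(LC) = 1/√(0.000795·9.47e-06) = 1.153e+04 rad/s.
Step 2 — f₀ = ω₀/(2π) = 1834 Hz.
Step 3 — Series Q: Q = ω₀L/R = 1.153e+04·0.000795/150 = 0.06108.
Step 4 — Bandwidth: Δω = ω₀/Q = 1.887e+05 rad/s; BW = Δω/(2π) = 3.003e+04 Hz.

(a) f₀ = 1834 Hz  (b) Q = 0.06108  (c) BW = 3.003e+04 Hz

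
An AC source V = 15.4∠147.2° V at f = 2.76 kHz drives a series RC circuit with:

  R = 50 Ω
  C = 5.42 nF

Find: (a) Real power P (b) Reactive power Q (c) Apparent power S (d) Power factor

Step 1 — Angular frequency: ω = 2π·f = 2π·2760 = 1.734e+04 rad/s.
Step 2 — Component impedances:
  R: Z = R = 50 Ω
  C: Z = 1/(jωC) = -j/(ω·C) = 0 - j1.064e+04 Ω
Step 3 — Series combination: Z_total = R + C = 50 - j1.064e+04 Ω = 1.064e+04∠-89.7° Ω.
Step 4 — Source phasor: V = 15.4∠147.2° V = -12.94 + j8.342 V.
Step 5 — Current: I = V / Z = -0.0007898 - j0.001213 A = 0.001447∠-123.1° A.
Step 6 — Complex power: S = V·I* = 0.0001048 - j0.02229 VA.
Step 7 — Real power: P = Re(S) = 0.0001048 W.
Step 8 — Reactive power: Q = Im(S) = -0.02229 VAR.
Step 9 — Apparent power: |S| = 0.02229 VA.
Step 10 — Power factor: PF = P/|S| = 0.0047 (leading).

(a) P = 0.0001048 W  (b) Q = -0.02229 VAR  (c) S = 0.02229 VA  (d) PF = 0.0047 (leading)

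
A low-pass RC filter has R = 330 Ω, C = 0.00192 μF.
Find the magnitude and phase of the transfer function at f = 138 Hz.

Step 1 — Angular frequency: ω = 2π·138 = 867.1 rad/s.
Step 2 — Transfer function: H(jω) = 1/(1 + jωRC).
Step 3 — Denominator: 1 + jωRC = 1 + j·867.1·330·1.92e-09 = 1 + j0.0005494.
Step 4 — H = 1 - j0.0005494.
Step 5 — Magnitude: |H| = 1 (-0.0 dB); phase: φ = -0.0°.

|H| = 1 (-0.0 dB), φ = -0.0°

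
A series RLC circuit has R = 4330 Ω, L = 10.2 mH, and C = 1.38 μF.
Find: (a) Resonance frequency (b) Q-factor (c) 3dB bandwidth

Step 1 — Resonance: ω₀ = 1/√(LC) = 1/√(0.0102·1.38e-06) = 8429 rad/s.
Step 2 — f₀ = ω₀/(2π) = 1341 Hz.
Step 3 — Series Q: Q = ω₀L/R = 8429·0.0102/4330 = 0.01986.
Step 4 — Bandwidth: Δω = ω₀/Q = 4.245e+05 rad/s; BW = Δω/(2π) = 6.756e+04 Hz.

(a) f₀ = 1341 Hz  (b) Q = 0.01986  (c) BW = 6.756e+04 Hz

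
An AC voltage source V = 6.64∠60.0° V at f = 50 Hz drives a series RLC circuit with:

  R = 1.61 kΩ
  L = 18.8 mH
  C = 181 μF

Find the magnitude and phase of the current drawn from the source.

Step 1 — Angular frequency: ω = 2π·f = 2π·50 = 314.2 rad/s.
Step 2 — Component impedances:
  R: Z = R = 1610 Ω
  L: Z = jωL = j·314.2·0.0188 = 0 + j5.906 Ω
  C: Z = 1/(jωC) = -j/(ω·C) = 0 - j17.59 Ω
Step 3 — Series combination: Z_total = R + L + C = 1610 - j11.68 Ω = 1610∠-0.4° Ω.
Step 4 — Source phasor: V = 6.64∠60.0° V = 3.32 + j5.75 V.
Step 5 — Ohm's law: I = V / Z_total = (3.32 + j5.75) / (1610 - j11.68) = 0.002036 + j0.003586 A.
Step 6 — Convert to polar: |I| = 0.004124 A, ∠I = 60.4°.

I = 0.004124∠60.4° A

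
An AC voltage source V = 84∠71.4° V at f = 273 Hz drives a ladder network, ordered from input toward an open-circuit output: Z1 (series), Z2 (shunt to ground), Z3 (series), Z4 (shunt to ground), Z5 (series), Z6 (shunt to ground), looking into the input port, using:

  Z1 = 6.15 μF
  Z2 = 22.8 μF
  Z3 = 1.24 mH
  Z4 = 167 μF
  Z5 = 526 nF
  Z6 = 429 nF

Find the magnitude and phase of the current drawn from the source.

Step 1 — Angular frequency: ω = 2π·f = 2π·273 = 1715 rad/s.
Step 2 — Component impedances:
  Z1: Z = 1/(jωC) = -j/(ω·C) = 0 - j94.79 Ω
  Z2: Z = 1/(jωC) = -j/(ω·C) = 0 - j25.57 Ω
  Z3: Z = jωL = j·1715·0.00124 = 0 + j2.127 Ω
  Z4: Z = 1/(jωC) = -j/(ω·C) = 0 - j3.491 Ω
  Z5: Z = 1/(jωC) = -j/(ω·C) = 0 - j1108 Ω
  Z6: Z = 1/(jωC) = -j/(ω·C) = 0 - j1359 Ω
Step 3 — Ladder network (open output): work backward from the far end, alternating series and parallel combinations. Z_in = 0 - j96.08 Ω = 96.08∠-90.0° Ω.
Step 4 — Source phasor: V = 84∠71.4° V = 26.79 + j79.61 V.
Step 5 — Ohm's law: I = V / Z_total = (26.79 + j79.61) / (0 - j96.08) = -0.8286 + j0.2788 A.
Step 6 — Convert to polar: |I| = 0.8742 A, ∠I = 161.4°.

I = 0.8742∠161.4° A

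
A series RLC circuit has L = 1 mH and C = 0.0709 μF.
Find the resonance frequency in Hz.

Step 1 — Resonance condition Im(Z)=0 gives ω₀ = 1/√(LC).
Step 2 — ω₀ = 1/√(0.001·7.09e-08) = 1.188e+05 rad/s.
Step 3 — f₀ = ω₀/(2π) = 1.89e+04 Hz.

f₀ = 1.89e+04 Hz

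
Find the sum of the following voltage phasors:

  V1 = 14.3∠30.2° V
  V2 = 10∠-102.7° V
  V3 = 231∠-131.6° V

Step 1 — Convert each phasor to rectangular form:
  V1 = 14.3·(cos(30.2°) + j·sin(30.2°)) = 12.36 + j7.193 V
  V2 = 10·(cos(-102.7°) + j·sin(-102.7°)) = -2.198 - j9.755 V
  V3 = 231·(cos(-131.6°) + j·sin(-131.6°)) = -153.4 - j172.7 V
Step 2 — Sum components: V_total = -143.2 - j175.3 V.
Step 3 — Convert to polar: |V_total| = 226.4 V, ∠V_total = -129.2°.

V_total = 226.4∠-129.2° V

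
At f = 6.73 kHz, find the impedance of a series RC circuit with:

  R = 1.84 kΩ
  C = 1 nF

Step 1 — Angular frequency: ω = 2π·f = 2π·6730 = 4.229e+04 rad/s.
Step 2 — Component impedances:
  R: Z = R = 1840 Ω
  C: Z = 1/(jωC) = -j/(ω·C) = 0 - j2.365e+04 Ω
Step 3 — Series combination: Z_total = R + C = 1840 - j2.365e+04 Ω = 2.372e+04∠-85.6° Ω.

Z = 1840 - j2.365e+04 Ω = 2.372e+04∠-85.6° Ω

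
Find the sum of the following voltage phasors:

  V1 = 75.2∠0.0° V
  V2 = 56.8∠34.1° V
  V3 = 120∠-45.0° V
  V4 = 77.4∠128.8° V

Step 1 — Convert each phasor to rectangular form:
  V1 = 75.2·(cos(0.0°) + j·sin(0.0°)) = 75.2 V
  V2 = 56.8·(cos(34.1°) + j·sin(34.1°)) = 47.03 + j31.84 V
  V3 = 120·(cos(-45.0°) + j·sin(-45.0°)) = 84.85 - j84.85 V
  V4 = 77.4·(cos(128.8°) + j·sin(128.8°)) = -48.5 + j60.32 V
Step 2 — Sum components: V_total = 158.6 + j7.312 V.
Step 3 — Convert to polar: |V_total| = 158.8 V, ∠V_total = 2.6°.

V_total = 158.8∠2.6° V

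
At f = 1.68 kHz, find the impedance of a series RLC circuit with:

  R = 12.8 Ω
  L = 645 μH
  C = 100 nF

Step 1 — Angular frequency: ω = 2π·f = 2π·1680 = 1.056e+04 rad/s.
Step 2 — Component impedances:
  R: Z = R = 12.8 Ω
  L: Z = jωL = j·1.056e+04·0.000645 = 0 + j6.808 Ω
  C: Z = 1/(jωC) = -j/(ω·C) = 0 - j947.4 Ω
Step 3 — Series combination: Z_total = R + L + C = 12.8 - j940.5 Ω = 940.6∠-89.2° Ω.

Z = 12.8 - j940.5 Ω = 940.6∠-89.2° Ω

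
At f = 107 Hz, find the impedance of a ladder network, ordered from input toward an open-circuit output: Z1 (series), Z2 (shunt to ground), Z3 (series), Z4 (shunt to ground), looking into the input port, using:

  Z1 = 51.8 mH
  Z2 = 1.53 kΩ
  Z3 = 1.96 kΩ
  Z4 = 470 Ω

Step 1 — Angular frequency: ω = 2π·f = 2π·107 = 672.3 rad/s.
Step 2 — Component impedances:
  Z1: Z = jωL = j·672.3·0.0518 = 0 + j34.83 Ω
  Z2: Z = R = 1530 Ω
  Z3: Z = R = 1960 Ω
  Z4: Z = R = 470 Ω
Step 3 — Ladder network (open output): work backward from the far end, alternating series and parallel combinations. Z_in = 938.9 + j34.83 Ω = 939.5∠2.1° Ω.

Z = 938.9 + j34.83 Ω = 939.5∠2.1° Ω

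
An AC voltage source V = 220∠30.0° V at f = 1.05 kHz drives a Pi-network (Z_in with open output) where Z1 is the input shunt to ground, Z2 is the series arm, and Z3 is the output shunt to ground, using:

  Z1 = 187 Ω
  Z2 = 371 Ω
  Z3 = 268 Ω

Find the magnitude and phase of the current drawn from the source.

Step 1 — Angular frequency: ω = 2π·f = 2π·1050 = 6597 rad/s.
Step 2 — Component impedances:
  Z1: Z = R = 187 Ω
  Z2: Z = R = 371 Ω
  Z3: Z = R = 268 Ω
Step 3 — With open output, the series arm Z2 and the output shunt Z3 appear in series to ground: Z2 + Z3 = 639 Ω.
Step 4 — Parallel with input shunt Z1: Z_in = Z1 || (Z2 + Z3) = 144.7 Ω = 144.7∠0.0° Ω.
Step 5 — Source phasor: V = 220∠30.0° V = 190.5 + j110 V.
Step 6 — Ohm's law: I = V / Z_total = (190.5 + j110) / (144.7) = 1.317 + j0.7604 A.
Step 7 — Convert to polar: |I| = 1.521 A, ∠I = 30.0°.

I = 1.521∠30.0° A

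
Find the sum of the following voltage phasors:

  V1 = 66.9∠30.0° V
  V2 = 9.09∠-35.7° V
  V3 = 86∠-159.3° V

Step 1 — Convert each phasor to rectangular form:
  V1 = 66.9·(cos(30.0°) + j·sin(30.0°)) = 57.94 + j33.45 V
  V2 = 9.09·(cos(-35.7°) + j·sin(-35.7°)) = 7.382 - j5.304 V
  V3 = 86·(cos(-159.3°) + j·sin(-159.3°)) = -80.45 - j30.4 V
Step 2 — Sum components: V_total = -15.13 - j2.253 V.
Step 3 — Convert to polar: |V_total| = 15.3 V, ∠V_total = -171.5°.

V_total = 15.3∠-171.5° V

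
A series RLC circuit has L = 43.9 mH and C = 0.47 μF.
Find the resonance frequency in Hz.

Step 1 — Resonance condition Im(Z)=0 gives ω₀ = 1/√(LC).
Step 2 — ω₀ = 1/√(0.0439·4.7e-07) = 6962 rad/s.
Step 3 — f₀ = ω₀/(2π) = 1108 Hz.

f₀ = 1108 Hz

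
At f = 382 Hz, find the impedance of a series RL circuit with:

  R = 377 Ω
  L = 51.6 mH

Step 1 — Angular frequency: ω = 2π·f = 2π·382 = 2400 rad/s.
Step 2 — Component impedances:
  R: Z = R = 377 Ω
  L: Z = jωL = j·2400·0.0516 = 0 + j123.8 Ω
Step 3 — Series combination: Z_total = R + L = 377 + j123.8 Ω = 396.8∠18.2° Ω.

Z = 377 + j123.8 Ω = 396.8∠18.2° Ω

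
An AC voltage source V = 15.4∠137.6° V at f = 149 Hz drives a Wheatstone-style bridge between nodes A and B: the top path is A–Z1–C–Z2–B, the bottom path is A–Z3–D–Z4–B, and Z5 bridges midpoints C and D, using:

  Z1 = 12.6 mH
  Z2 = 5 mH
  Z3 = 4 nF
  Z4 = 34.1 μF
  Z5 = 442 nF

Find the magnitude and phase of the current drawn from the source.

Step 1 — Angular frequency: ω = 2π·f = 2π·149 = 936.2 rad/s.
Step 2 — Component impedances:
  Z1: Z = jωL = j·936.2·0.0126 = 0 + j11.8 Ω
  Z2: Z = jωL = j·936.2·0.005 = 0 + j4.681 Ω
  Z3: Z = 1/(jωC) = -j/(ω·C) = 0 - j2.67e+05 Ω
  Z4: Z = 1/(jωC) = -j/(ω·C) = 0 - j31.32 Ω
  Z5: Z = 1/(jωC) = -j/(ω·C) = 0 - j2417 Ω
Step 3 — Bridge requires nodal analysis (the Z5 bridge couples midpoints C and D, so the two paths cannot be reduced to a simple series/parallel combination). Setting node B to ground and injecting 1 A at node A, the 3-node admittance system at A, C, D solves to V_A = Z_AB = 0 + j16.49 Ω = 16.49∠90.0° Ω.
Step 4 — Source phasor: V = 15.4∠137.6° V = -11.37 + j10.38 V.
Step 5 — Ohm's law: I = V / Z_total = (-11.37 + j10.38) / (0 + j16.49) = 0.6298 + j0.6898 A.
Step 6 — Convert to polar: |I| = 0.9341 A, ∠I = 47.6°.

I = 0.9341∠47.6° A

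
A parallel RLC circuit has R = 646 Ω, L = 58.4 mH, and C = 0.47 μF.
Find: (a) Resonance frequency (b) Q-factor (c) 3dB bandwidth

Step 1 — Resonance: ω₀ = 1/√(LC) = 1/√(0.0584·4.7e-07) = 6036 rad/s.
Step 2 — f₀ = ω₀/(2π) = 960.6 Hz.
Step 3 — Parallel Q: Q = R/(ω₀L) = 646/(6036·0.0584) = 1.833.
Step 4 — Bandwidth: Δω = ω₀/Q = 3294 rad/s; BW = Δω/(2π) = 524.2 Hz.

(a) f₀ = 960.6 Hz  (b) Q = 1.833  (c) BW = 524.2 Hz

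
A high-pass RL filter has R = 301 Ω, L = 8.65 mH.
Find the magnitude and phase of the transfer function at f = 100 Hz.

Step 1 — Angular frequency: ω = 2π·100 = 628.3 rad/s.
Step 2 — Transfer function: H(jω) = jωL/(R + jωL).
Step 3 — Numerator jωL = j·5.435; denominator R + jωL = 301 + j5.435.
Step 4 — H = 0.0003259 + j0.01805.
Step 5 — Magnitude: |H| = 0.01805 (-34.9 dB); phase: φ = 89.0°.

|H| = 0.01805 (-34.9 dB), φ = 89.0°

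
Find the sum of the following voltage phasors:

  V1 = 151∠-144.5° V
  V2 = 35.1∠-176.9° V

Step 1 — Convert each phasor to rectangular form:
  V1 = 151·(cos(-144.5°) + j·sin(-144.5°)) = -122.9 - j87.69 V
  V2 = 35.1·(cos(-176.9°) + j·sin(-176.9°)) = -35.05 - j1.898 V
Step 2 — Sum components: V_total = -158 - j89.58 V.
Step 3 — Convert to polar: |V_total| = 181.6 V, ∠V_total = -150.4°.

V_total = 181.6∠-150.4° V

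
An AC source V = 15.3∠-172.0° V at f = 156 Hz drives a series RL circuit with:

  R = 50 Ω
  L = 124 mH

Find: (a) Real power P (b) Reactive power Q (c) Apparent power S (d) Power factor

Step 1 — Angular frequency: ω = 2π·f = 2π·156 = 980.2 rad/s.
Step 2 — Component impedances:
  R: Z = R = 50 Ω
  L: Z = jωL = j·980.2·0.124 = 0 + j121.5 Ω
Step 3 — Series combination: Z_total = R + L = 50 + j121.5 Ω = 131.4∠67.6° Ω.
Step 4 — Source phasor: V = 15.3∠-172.0° V = -15.15 - j2.129 V.
Step 5 — Current: I = V / Z = -0.05884 + j0.1005 A = 0.1164∠120.4° A.
Step 6 — Complex power: S = V·I* = 0.6776 + j1.647 VA.
Step 7 — Real power: P = Re(S) = 0.6776 W.
Step 8 — Reactive power: Q = Im(S) = 1.647 VAR.
Step 9 — Apparent power: |S| = 1.781 VA.
Step 10 — Power factor: PF = P/|S| = 0.3804 (lagging).

(a) P = 0.6776 W  (b) Q = 1.647 VAR  (c) S = 1.781 VA  (d) PF = 0.3804 (lagging)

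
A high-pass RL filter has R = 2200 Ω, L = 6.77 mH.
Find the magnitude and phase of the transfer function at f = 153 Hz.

Step 1 — Angular frequency: ω = 2π·153 = 961.3 rad/s.
Step 2 — Transfer function: H(jω) = jωL/(R + jωL).
Step 3 — Numerator jωL = j·6.508; denominator R + jωL = 2200 + j6.508.
Step 4 — H = 8.751e-06 + j0.002958.
Step 5 — Magnitude: |H| = 0.002958 (-50.6 dB); phase: φ = 89.8°.

|H| = 0.002958 (-50.6 dB), φ = 89.8°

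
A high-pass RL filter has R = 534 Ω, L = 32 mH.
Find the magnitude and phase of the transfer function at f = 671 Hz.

Step 1 — Angular frequency: ω = 2π·671 = 4216 rad/s.
Step 2 — Transfer function: H(jω) = jωL/(R + jωL).
Step 3 — Numerator jωL = j·134.9; denominator R + jωL = 534 + j134.9.
Step 4 — H = 0.06 + j0.2375.
Step 5 — Magnitude: |H| = 0.2449 (-12.2 dB); phase: φ = 75.8°.

|H| = 0.2449 (-12.2 dB), φ = 75.8°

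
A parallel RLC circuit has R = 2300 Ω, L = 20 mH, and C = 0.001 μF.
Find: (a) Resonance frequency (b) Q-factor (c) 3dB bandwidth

Step 1 — Resonance: ω₀ = 1/√(LC) = 1/√(0.02·1e-09) = 2.236e+05 rad/s.
Step 2 — f₀ = ω₀/(2π) = 3.559e+04 Hz.
Step 3 — Parallel Q: Q = R/(ω₀L) = 2300/(2.236e+05·0.02) = 0.5143.
Step 4 — Bandwidth: Δω = ω₀/Q = 4.348e+05 rad/s; BW = Δω/(2π) = 6.92e+04 Hz.

(a) f₀ = 3.559e+04 Hz  (b) Q = 0.5143  (c) BW = 6.92e+04 Hz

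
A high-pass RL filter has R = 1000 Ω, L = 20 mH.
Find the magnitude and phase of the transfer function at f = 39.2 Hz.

Step 1 — Angular frequency: ω = 2π·39.2 = 246.3 rad/s.
Step 2 — Transfer function: H(jω) = jωL/(R + jωL).
Step 3 — Numerator jωL = j·4.926; denominator R + jωL = 1000 + j4.926.
Step 4 — H = 2.427e-05 + j0.004926.
Step 5 — Magnitude: |H| = 0.004926 (-46.2 dB); phase: φ = 89.7°.

|H| = 0.004926 (-46.2 dB), φ = 89.7°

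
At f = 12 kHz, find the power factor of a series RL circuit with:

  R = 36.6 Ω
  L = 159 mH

Step 1 — Angular frequency: ω = 2π·f = 2π·1.2e+04 = 7.54e+04 rad/s.
Step 2 — Component impedances:
  R: Z = R = 36.6 Ω
  L: Z = jωL = j·7.54e+04·0.159 = 0 + j1.199e+04 Ω
Step 3 — Series combination: Z_total = R + L = 36.6 + j1.199e+04 Ω = 1.199e+04∠89.8° Ω.
Step 4 — Power factor: PF = cos(φ) = Re(Z)/|Z| = 36.6/1.199e+04 = 0.003053.
Step 5 — Type: Im(Z) = 1.199e+04 ⇒ lagging (phase φ = 89.8°).

PF = 0.003053 (lagging, φ = 89.8°)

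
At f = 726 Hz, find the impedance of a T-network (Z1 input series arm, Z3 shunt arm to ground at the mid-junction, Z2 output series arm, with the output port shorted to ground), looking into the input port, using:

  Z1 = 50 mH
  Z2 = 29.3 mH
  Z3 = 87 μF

Step 1 — Angular frequency: ω = 2π·f = 2π·726 = 4562 rad/s.
Step 2 — Component impedances:
  Z1: Z = jωL = j·4562·0.05 = 0 + j228.1 Ω
  Z2: Z = jωL = j·4562·0.0293 = 0 + j133.7 Ω
  Z3: Z = 1/(jωC) = -j/(ω·C) = 0 - j2.52 Ω
Step 3 — With the output port shorted to ground, the output series arm Z2 runs from the junction to ground; the shunt arm Z3 also runs from the junction to ground. They appear in parallel: Z3 || Z2 = 0 - j2.568 Ω.
Step 4 — Series with input arm Z1: Z_in = Z1 + (Z3 || Z2) = 0 + j225.5 Ω = 225.5∠90.0° Ω.

Z = 0 + j225.5 Ω = 225.5∠90.0° Ω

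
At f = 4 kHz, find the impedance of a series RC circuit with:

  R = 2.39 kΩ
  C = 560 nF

Step 1 — Angular frequency: ω = 2π·f = 2π·4000 = 2.513e+04 rad/s.
Step 2 — Component impedances:
  R: Z = R = 2390 Ω
  C: Z = 1/(jωC) = -j/(ω·C) = 0 - j71.05 Ω
Step 3 — Series combination: Z_total = R + C = 2390 - j71.05 Ω = 2391∠-1.7° Ω.

Z = 2390 - j71.05 Ω = 2391∠-1.7° Ω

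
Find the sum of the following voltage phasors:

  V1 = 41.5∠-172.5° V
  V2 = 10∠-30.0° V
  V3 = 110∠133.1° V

Step 1 — Convert each phasor to rectangular form:
  V1 = 41.5·(cos(-172.5°) + j·sin(-172.5°)) = -41.14 - j5.417 V
  V2 = 10·(cos(-30.0°) + j·sin(-30.0°)) = 8.66 - j5 V
  V3 = 110·(cos(133.1°) + j·sin(133.1°)) = -75.16 + j80.32 V
Step 2 — Sum components: V_total = -107.6 + j69.9 V.
Step 3 — Convert to polar: |V_total| = 128.3 V, ∠V_total = 147.0°.

V_total = 128.3∠147.0° V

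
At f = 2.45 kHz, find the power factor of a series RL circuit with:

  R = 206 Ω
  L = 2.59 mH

Step 1 — Angular frequency: ω = 2π·f = 2π·2450 = 1.539e+04 rad/s.
Step 2 — Component impedances:
  R: Z = R = 206 Ω
  L: Z = jωL = j·1.539e+04·0.00259 = 0 + j39.87 Ω
Step 3 — Series combination: Z_total = R + L = 206 + j39.87 Ω = 209.8∠11.0° Ω.
Step 4 — Power factor: PF = cos(φ) = Re(Z)/|Z| = 206/209.82 = 0.9818.
Step 5 — Type: Im(Z) = 39.87 ⇒ lagging (phase φ = 11.0°).

PF = 0.9818 (lagging, φ = 11.0°)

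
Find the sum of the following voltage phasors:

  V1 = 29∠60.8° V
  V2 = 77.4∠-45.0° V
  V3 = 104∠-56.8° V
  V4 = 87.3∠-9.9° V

Step 1 — Convert each phasor to rectangular form:
  V1 = 29·(cos(60.8°) + j·sin(60.8°)) = 14.15 + j25.31 V
  V2 = 77.4·(cos(-45.0°) + j·sin(-45.0°)) = 54.73 - j54.73 V
  V3 = 104·(cos(-56.8°) + j·sin(-56.8°)) = 56.95 - j87.02 V
  V4 = 87.3·(cos(-9.9°) + j·sin(-9.9°)) = 86 - j15.01 V
Step 2 — Sum components: V_total = 211.8 - j131.4 V.
Step 3 — Convert to polar: |V_total| = 249.3 V, ∠V_total = -31.8°.

V_total = 249.3∠-31.8° V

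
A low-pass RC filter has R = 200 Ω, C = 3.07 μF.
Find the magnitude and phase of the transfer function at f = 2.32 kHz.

Step 1 — Angular frequency: ω = 2π·2320 = 1.458e+04 rad/s.
Step 2 — Transfer function: H(jω) = 1/(1 + jωRC).
Step 3 — Denominator: 1 + jωRC = 1 + j·1.458e+04·200·3.07e-06 = 1 + j8.95.
Step 4 — H = 0.01233 - j0.1104.
Step 5 — Magnitude: |H| = 0.111 (-19.1 dB); phase: φ = -83.6°.

|H| = 0.111 (-19.1 dB), φ = -83.6°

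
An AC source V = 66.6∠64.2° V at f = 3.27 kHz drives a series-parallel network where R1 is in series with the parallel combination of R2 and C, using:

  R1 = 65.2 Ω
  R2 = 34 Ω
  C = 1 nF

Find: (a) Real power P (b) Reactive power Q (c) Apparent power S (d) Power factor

Step 1 — Angular frequency: ω = 2π·f = 2π·3270 = 2.055e+04 rad/s.
Step 2 — Component impedances:
  R1: Z = R = 65.2 Ω
  R2: Z = R = 34 Ω
  C: Z = 1/(jωC) = -j/(ω·C) = 0 - j4.867e+04 Ω
Step 3 — Parallel branch: R2 || C = 1/(1/R2 + 1/C) = 34 - j0.02375 Ω.
Step 4 — Series with R1: Z_total = R1 + (R2 || C) = 99.2 - j0.02375 Ω = 99.2∠-0.0° Ω.
Step 5 — Source phasor: V = 66.6∠64.2° V = 28.99 + j59.96 V.
Step 6 — Current: I = V / Z = 0.2921 + j0.6045 A = 0.6714∠64.2° A.
Step 7 — Complex power: S = V·I* = 44.71 - j0.01071 VA.
Step 8 — Real power: P = Re(S) = 44.71 W.
Step 9 — Reactive power: Q = Im(S) = -0.01071 VAR.
Step 10 — Apparent power: |S| = 44.71 VA.
Step 11 — Power factor: PF = P/|S| = 1 (leading).

(a) P = 44.71 W  (b) Q = -0.01071 VAR  (c) S = 44.71 VA  (d) PF = 1 (leading)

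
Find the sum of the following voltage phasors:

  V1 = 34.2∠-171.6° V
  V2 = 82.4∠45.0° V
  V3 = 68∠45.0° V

Step 1 — Convert each phasor to rectangular form:
  V1 = 34.2·(cos(-171.6°) + j·sin(-171.6°)) = -33.83 - j4.996 V
  V2 = 82.4·(cos(45.0°) + j·sin(45.0°)) = 58.27 + j58.27 V
  V3 = 68·(cos(45.0°) + j·sin(45.0°)) = 48.08 + j48.08 V
Step 2 — Sum components: V_total = 72.52 + j101.4 V.
Step 3 — Convert to polar: |V_total| = 124.6 V, ∠V_total = 54.4°.

V_total = 124.6∠54.4° V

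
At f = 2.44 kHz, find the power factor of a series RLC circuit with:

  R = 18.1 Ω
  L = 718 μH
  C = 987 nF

Step 1 — Angular frequency: ω = 2π·f = 2π·2440 = 1.533e+04 rad/s.
Step 2 — Component impedances:
  R: Z = R = 18.1 Ω
  L: Z = jωL = j·1.533e+04·0.000718 = 0 + j11.01 Ω
  C: Z = 1/(jωC) = -j/(ω·C) = 0 - j66.09 Ω
Step 3 — Series combination: Z_total = R + L + C = 18.1 - j55.08 Ω = 57.98∠-71.8° Ω.
Step 4 — Power factor: PF = cos(φ) = Re(Z)/|Z| = 18.1/57.98 = 0.3122.
Step 5 — Type: Im(Z) = -55.08 ⇒ leading (phase φ = -71.8°).

PF = 0.3122 (leading, φ = -71.8°)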